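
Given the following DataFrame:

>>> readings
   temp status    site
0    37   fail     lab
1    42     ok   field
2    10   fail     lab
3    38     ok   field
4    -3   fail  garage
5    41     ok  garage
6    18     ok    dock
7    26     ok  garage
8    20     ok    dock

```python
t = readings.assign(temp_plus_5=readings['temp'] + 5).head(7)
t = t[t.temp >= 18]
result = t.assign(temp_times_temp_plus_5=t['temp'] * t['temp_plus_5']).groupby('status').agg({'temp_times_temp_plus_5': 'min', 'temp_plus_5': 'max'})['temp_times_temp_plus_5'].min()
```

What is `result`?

add column temp_plus_5 = readings['temp'] + 5:
   temp status    site  temp_plus_5
0    37   fail     lab           42
1    42     ok   field           47
2    10   fail     lab           15
3    38     ok   field           43
4    -3   fail  garage            2
5    41     ok  garage           46
6    18     ok    dock           23
7    26     ok  garage           31
8    20     ok    dock           25
take first 7 rows:
   temp status    site  temp_plus_5
0    37   fail     lab           42
1    42     ok   field           47
2    10   fail     lab           15
3    38     ok   field           43
4    -3   fail  garage            2
5    41     ok  garage           46
6    18     ok    dock           23
filter rows where temp >= 18:
   temp status    site  temp_plus_5
0    37   fail     lab           42
1    42     ok   field           47
3    38     ok   field           43
5    41     ok  garage           46
6    18     ok    dock           23
add column temp_times_temp_plus_5 = t['temp'] * t['temp_plus_5']:
   temp status    site  temp_plus_5  temp_times_temp_plus_5
0    37   fail     lab           42                    1554
1    42     ok   field           47                    1974
3    38     ok   field           43                    1634
5    41     ok  garage           46                    1886
6    18     ok    dock           23                     414
group by status: min(temp_times_temp_plus_5), max(temp_plus_5):
        temp_times_temp_plus_5  temp_plus_5
status                                     
fail                      1554           42
ok                         414           47
So min() = 414.

414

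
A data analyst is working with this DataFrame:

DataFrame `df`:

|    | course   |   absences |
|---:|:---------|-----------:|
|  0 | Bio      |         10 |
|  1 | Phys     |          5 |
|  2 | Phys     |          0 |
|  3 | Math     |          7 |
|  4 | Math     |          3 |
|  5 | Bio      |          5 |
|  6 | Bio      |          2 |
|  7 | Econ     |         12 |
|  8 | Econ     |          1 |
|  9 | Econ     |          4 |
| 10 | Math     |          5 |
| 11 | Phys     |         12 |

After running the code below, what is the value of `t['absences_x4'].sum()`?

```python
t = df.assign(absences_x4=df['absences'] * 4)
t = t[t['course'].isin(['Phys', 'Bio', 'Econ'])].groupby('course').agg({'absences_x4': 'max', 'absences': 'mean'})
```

add column absences_x4 = df['absences'] * 4:
   course  absences  absences_x4
0     Bio        10           40
1    Phys         5           20
2    Phys         0            0
3    Math         7           28
4    Math         3           12
5     Bio         5           20
6     Bio         2            8
7    Econ        12           48
8    Econ         1            4
9    Econ         4           16
10   Math         5           20
11   Phys        12           48
filter rows where course in ['Phys', 'Bio', 'Econ']:
   course  absences  absences_x4
0     Bio        10           40
1    Phys         5           20
2    Phys         0            0
5     Bio         5           20
6     Bio         2            8
7    Econ        12           48
8    Econ         1            4
9    Econ         4           16
11   Phys        12           48
group by course: max(absences_x4), mean(absences):
        absences_x4  absences
course                       
Bio              40  5.666667
Econ             48  5.666667
Phys             48  5.666667
Then the sum of column 'absences_x4': 136

136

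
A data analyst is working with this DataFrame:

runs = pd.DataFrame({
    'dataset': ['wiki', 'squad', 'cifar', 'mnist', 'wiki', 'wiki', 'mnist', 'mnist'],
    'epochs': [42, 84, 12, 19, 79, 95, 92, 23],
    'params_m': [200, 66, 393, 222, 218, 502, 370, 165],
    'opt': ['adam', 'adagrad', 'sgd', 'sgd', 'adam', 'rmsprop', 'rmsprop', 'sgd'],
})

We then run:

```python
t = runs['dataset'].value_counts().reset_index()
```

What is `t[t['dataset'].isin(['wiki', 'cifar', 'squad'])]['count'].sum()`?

5

value_counts of dataset:
dataset
wiki     3
mnist    3
squad    1
cifar    1
Name: count, dtype: int64
reset_index():
  dataset  count
0    wiki      3
1   mnist      3
2   squad      1
3   cifar      1
filter rows where dataset in ['wiki', 'cifar', 'squad']:
  dataset  count
0    wiki      3
2   squad      1
3   cifar      1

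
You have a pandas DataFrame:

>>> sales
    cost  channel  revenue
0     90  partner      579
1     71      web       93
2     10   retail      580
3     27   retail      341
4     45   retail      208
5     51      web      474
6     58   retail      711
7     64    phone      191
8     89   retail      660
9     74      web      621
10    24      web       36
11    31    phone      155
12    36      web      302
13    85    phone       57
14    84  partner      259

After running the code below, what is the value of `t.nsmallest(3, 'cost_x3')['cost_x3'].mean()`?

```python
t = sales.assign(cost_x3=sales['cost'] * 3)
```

add column cost_x3 = sales['cost'] * 3:
    cost  channel  revenue  cost_x3
0     90  partner      579      270
1     71      web       93      213
2     10   retail      580       30
3     27   retail      341       81
4     45   retail      208      135
5     51      web      474      153
6     58   retail      711      174
7     64    phone      191      192
8     89   retail      660      267
9     74      web      621      222
10    24      web       36       72
11    31    phone      155       93
12    36      web      302      108
13    85    phone       57      255
14    84  partner      259      252
take 3 rows with smallest cost_x3:
    cost channel  revenue  cost_x3
2     10  retail      580       30
10    24     web       36       72
3     27  retail      341       81
Finally, mean of column 'cost_x3' = 61.0.

61.0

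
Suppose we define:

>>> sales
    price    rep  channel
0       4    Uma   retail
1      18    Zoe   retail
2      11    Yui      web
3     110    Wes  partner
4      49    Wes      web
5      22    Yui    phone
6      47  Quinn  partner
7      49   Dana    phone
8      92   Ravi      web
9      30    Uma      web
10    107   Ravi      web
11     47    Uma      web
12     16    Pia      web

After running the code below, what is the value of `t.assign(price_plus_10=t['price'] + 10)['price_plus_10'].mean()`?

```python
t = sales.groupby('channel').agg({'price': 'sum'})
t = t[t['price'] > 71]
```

group by channel, sum of price:
         price
channel       
partner    157
phone       71
retail      22
web        352
filter rows where price > 71:
         price
channel       
partner    157
web        352
add column price_plus_10 = t['price'] + 10:
         price  price_plus_10
channel                      
partner    157            167
web        352            362
Then the mean of column 'price_plus_10': 264.5

264.5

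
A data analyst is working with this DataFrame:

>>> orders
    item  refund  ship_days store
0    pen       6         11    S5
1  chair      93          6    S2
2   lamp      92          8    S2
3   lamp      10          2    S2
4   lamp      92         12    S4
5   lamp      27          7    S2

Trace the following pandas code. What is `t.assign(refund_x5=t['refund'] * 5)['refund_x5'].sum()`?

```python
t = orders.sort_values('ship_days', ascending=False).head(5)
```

sort by ship_days descending:
    item  refund  ship_days store
4   lamp      92         12    S4
0    pen       6         11    S5
2   lamp      92          8    S2
5   lamp      27          7    S2
1  chair      93          6    S2
3   lamp      10          2    S2
take first 5 rows:
    item  refund  ship_days store
4   lamp      92         12    S4
0    pen       6         11    S5
2   lamp      92          8    S2
5   lamp      27          7    S2
1  chair      93          6    S2
add column refund_x5 = t['refund'] * 5:
    item  refund  ship_days store  refund_x5
4   lamp      92         12    S4        460
0    pen       6         11    S5         30
2   lamp      92          8    S2        460
5   lamp      27          7    S2        135
1  chair      93          6    S2        465

1550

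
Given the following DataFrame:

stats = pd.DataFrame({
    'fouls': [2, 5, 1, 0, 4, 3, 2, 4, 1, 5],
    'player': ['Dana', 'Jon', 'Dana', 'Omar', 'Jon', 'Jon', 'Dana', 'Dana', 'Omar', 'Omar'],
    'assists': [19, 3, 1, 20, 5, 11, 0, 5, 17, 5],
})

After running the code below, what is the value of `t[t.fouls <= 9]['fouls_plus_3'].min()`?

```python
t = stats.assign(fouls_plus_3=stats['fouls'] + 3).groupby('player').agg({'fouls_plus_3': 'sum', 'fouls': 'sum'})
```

add column fouls_plus_3 = stats['fouls'] + 3:
   fouls player  assists  fouls_plus_3
0      2   Dana       19             5
1      5    Jon        3             8
2      1   Dana        1             4
3      0   Omar       20             3
4      4    Jon        5             7
5      3    Jon       11             6
6      2   Dana        0             5
7      4   Dana        5             7
8      1   Omar       17             4
9      5   Omar        5             8
group by player: sum(fouls_plus_3), sum(fouls):
        fouls_plus_3  fouls
player                     
Dana              21      9
Jon               21     12
Omar              15      6
filter rows where fouls <= 9:
        fouls_plus_3  fouls
player                     
Dana              21      9
Omar              15      6
Hence 15.

15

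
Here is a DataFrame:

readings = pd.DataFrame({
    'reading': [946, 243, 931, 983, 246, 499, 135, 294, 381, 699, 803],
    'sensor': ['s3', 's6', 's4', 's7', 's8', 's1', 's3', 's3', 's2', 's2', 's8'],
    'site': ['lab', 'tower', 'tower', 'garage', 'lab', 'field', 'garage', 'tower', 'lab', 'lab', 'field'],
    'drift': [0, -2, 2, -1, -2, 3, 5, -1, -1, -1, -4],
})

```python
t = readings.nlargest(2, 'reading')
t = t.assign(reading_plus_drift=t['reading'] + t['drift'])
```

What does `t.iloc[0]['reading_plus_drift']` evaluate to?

982

take 2 rows with largest reading:
   reading sensor    site  drift
3      983     s7  garage     -1
0      946     s3     lab      0
add column reading_plus_drift = t['reading'] + t['drift']:
   reading sensor    site  drift  reading_plus_drift
3      983     s7  garage     -1                 982
0      946     s3     lab      0                 946
Reading off the value at position 0, column 'reading_plus_drift', we get 982.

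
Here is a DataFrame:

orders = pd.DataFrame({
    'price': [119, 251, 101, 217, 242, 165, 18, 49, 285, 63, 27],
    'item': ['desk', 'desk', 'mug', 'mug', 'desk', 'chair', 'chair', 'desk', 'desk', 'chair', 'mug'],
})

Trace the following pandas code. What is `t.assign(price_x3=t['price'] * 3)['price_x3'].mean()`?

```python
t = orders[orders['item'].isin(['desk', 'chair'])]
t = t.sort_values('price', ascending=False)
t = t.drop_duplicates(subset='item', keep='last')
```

filter rows where item in ['desk', 'chair']:
   price   item
0    119   desk
1    251   desk
4    242   desk
5    165  chair
6     18  chair
7     49   desk
8    285   desk
9     63  chair
sort by price descending:
   price   item
8    285   desk
1    251   desk
4    242   desk
5    165  chair
0    119   desk
9     63  chair
7     49   desk
6     18  chair
drop duplicate item (keep=last):
   price   item
7     49   desk
6     18  chair
add column price_x3 = t['price'] * 3:
   price   item  price_x3
7     49   desk       147
6     18  chair        54

100.5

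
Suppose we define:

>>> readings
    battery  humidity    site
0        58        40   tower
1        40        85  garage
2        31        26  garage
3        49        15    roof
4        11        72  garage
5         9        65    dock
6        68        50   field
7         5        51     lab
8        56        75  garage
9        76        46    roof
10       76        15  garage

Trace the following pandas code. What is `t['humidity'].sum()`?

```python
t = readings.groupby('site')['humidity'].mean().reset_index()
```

group by site, mean of humidity:
site
dock      65.0
field     50.0
garage    54.6
lab       51.0
roof      30.5
tower     40.0
Name: humidity, dtype: float64
reset_index():
     site  humidity
0    dock      65.0
1   field      50.0
2  garage      54.6
3     lab      51.0
4    roof      30.5
5   tower      40.0

291.1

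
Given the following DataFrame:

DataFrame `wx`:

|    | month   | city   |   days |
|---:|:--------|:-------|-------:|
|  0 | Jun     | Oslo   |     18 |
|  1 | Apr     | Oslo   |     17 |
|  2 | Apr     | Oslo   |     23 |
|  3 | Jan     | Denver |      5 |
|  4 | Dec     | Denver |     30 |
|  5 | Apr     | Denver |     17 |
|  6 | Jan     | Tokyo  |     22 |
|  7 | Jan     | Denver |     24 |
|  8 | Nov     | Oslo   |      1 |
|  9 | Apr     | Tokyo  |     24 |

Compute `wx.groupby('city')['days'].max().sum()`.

77

group by city, max of days:
city
Denver    30
Oslo      23
Tokyo     24
Name: days, dtype: int64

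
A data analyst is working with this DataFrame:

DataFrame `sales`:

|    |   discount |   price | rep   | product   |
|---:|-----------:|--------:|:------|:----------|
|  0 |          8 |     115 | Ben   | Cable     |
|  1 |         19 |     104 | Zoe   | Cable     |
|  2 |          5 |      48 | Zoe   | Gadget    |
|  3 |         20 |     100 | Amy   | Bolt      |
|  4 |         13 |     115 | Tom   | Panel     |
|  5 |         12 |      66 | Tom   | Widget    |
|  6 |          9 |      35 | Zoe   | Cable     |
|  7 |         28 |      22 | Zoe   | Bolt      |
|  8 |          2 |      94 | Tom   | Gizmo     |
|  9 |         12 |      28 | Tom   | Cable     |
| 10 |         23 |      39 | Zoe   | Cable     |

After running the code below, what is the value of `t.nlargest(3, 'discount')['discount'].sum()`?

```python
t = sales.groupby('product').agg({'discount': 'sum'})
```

132

group by product, sum of discount:
         discount
product          
Bolt           48
Cable          71
Gadget          5
Gizmo           2
Panel          13
Widget         12
take 3 rows with largest discount:
         discount
product          
Cable          71
Bolt           48
Panel          13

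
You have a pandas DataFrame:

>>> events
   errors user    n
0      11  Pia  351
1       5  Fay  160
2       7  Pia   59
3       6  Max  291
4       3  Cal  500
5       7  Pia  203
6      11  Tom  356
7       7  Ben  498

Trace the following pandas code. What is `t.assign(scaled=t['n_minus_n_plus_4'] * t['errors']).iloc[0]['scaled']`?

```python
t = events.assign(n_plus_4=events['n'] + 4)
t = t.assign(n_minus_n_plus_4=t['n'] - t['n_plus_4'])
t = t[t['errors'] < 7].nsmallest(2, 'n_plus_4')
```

-20

add column n_plus_4 = events['n'] + 4:
   errors user    n  n_plus_4
0      11  Pia  351       355
1       5  Fay  160       164
2       7  Pia   59        63
3       6  Max  291       295
4       3  Cal  500       504
5       7  Pia  203       207
6      11  Tom  356       360
7       7  Ben  498       502
add column n_minus_n_plus_4 = t['n'] - t['n_plus_4']:
   errors user    n  n_plus_4  n_minus_n_plus_4
0      11  Pia  351       355                -4
1       5  Fay  160       164                -4
2       7  Pia   59        63                -4
3       6  Max  291       295                -4
4       3  Cal  500       504                -4
5       7  Pia  203       207                -4
6      11  Tom  356       360                -4
7       7  Ben  498       502                -4
filter rows where errors < 7:
   errors user    n  n_plus_4  n_minus_n_plus_4
1       5  Fay  160       164                -4
3       6  Max  291       295                -4
4       3  Cal  500       504                -4
take 2 rows with smallest n_plus_4:
   errors user    n  n_plus_4  n_minus_n_plus_4
1       5  Fay  160       164                -4
3       6  Max  291       295                -4
add column scaled = t['n_minus_n_plus_4'] * t['errors']:
   errors user    n  n_plus_4  n_minus_n_plus_4  scaled
1       5  Fay  160       164                -4     -20
3       6  Max  291       295                -4     -24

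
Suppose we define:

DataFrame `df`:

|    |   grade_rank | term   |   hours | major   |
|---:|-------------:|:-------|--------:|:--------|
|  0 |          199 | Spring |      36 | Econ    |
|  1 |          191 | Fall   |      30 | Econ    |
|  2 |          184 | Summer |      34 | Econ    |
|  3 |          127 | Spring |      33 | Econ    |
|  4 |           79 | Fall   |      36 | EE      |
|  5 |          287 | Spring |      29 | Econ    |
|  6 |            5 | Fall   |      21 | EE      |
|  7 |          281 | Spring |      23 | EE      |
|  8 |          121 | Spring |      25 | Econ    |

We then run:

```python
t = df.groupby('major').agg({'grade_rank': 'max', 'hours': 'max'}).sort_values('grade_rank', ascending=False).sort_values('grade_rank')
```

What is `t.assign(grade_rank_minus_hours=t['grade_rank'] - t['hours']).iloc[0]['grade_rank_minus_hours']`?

245

group by major: max(grade_rank), max(hours):
       grade_rank  hours
major                   
EE            281     36
Econ          287     36
sort by grade_rank descending:
       grade_rank  hours
major                   
Econ          287     36
EE            281     36
sort by grade_rank:
       grade_rank  hours
major                   
EE            281     36
Econ          287     36
add column grade_rank_minus_hours = t['grade_rank'] - t['hours']:
       grade_rank  hours  grade_rank_minus_hours
major                                           
EE            281     36                     245
Econ          287     36                     251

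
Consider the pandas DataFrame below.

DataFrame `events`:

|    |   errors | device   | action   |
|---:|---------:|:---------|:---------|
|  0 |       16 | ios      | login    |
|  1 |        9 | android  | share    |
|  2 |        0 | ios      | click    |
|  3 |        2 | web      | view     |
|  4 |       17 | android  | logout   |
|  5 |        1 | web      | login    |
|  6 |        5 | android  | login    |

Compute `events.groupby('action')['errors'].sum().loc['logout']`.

group by action, sum of errors:
action
click      0
login     22
logout    17
share      9
view       2
Name: errors, dtype: int64
Taking the value at index 'logout' gives 17.

17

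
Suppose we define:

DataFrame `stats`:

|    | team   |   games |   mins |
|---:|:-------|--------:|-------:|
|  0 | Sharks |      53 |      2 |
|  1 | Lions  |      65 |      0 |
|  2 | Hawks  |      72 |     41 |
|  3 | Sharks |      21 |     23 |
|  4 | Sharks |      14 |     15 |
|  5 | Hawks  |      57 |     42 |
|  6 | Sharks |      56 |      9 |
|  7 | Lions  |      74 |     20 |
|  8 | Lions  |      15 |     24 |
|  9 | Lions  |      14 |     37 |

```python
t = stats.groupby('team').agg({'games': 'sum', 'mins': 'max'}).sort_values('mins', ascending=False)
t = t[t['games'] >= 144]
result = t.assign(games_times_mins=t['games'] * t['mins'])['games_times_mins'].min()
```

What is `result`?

3312

group by team: sum(games), max(mins):
        games  mins
team               
Hawks     129    42
Lions     168    37
Sharks    144    23
sort by mins descending:
        games  mins
team               
Hawks     129    42
Lions     168    37
Sharks    144    23
filter rows where games >= 144:
        games  mins
team               
Lions     168    37
Sharks    144    23
add column games_times_mins = t['games'] * t['mins']:
        games  mins  games_times_mins
team                                 
Lions     168    37              6216
Sharks    144    23              3312
Then the min of column 'games_times_mins': 3312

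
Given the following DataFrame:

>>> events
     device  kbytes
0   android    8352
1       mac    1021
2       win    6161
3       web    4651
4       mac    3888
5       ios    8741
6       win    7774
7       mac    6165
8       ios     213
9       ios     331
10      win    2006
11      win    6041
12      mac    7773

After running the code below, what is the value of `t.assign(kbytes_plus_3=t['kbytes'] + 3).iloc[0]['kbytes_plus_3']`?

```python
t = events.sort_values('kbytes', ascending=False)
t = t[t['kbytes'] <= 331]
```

334

sort by kbytes descending:
     device  kbytes
5       ios    8741
0   android    8352
6       win    7774
12      mac    7773
7       mac    6165
2       win    6161
11      win    6041
3       web    4651
4       mac    3888
10      win    2006
1       mac    1021
9       ios     331
8       ios     213
filter rows where kbytes <= 331:
  device  kbytes
9    ios     331
8    ios     213
add column kbytes_plus_3 = t['kbytes'] + 3:
  device  kbytes  kbytes_plus_3
9    ios     331            334
8    ios     213            216
Reading off the value at position 0, column 'kbytes_plus_3', we get 334.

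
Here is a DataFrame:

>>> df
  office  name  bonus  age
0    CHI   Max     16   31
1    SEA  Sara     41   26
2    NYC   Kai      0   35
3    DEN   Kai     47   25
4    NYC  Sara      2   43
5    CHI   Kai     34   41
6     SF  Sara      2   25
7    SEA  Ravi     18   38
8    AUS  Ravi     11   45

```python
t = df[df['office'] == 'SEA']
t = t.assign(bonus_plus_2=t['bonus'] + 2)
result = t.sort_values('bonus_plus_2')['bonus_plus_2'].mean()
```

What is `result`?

31.5

filter rows where office == 'SEA':
  office  name  bonus  age
1    SEA  Sara     41   26
7    SEA  Ravi     18   38
add column bonus_plus_2 = t['bonus'] + 2:
  office  name  bonus  age  bonus_plus_2
1    SEA  Sara     41   26            43
7    SEA  Ravi     18   38            20
sort by bonus_plus_2:
  office  name  bonus  age  bonus_plus_2
7    SEA  Ravi     18   38            20
1    SEA  Sara     41   26            43
Then the mean of column 'bonus_plus_2': 31.5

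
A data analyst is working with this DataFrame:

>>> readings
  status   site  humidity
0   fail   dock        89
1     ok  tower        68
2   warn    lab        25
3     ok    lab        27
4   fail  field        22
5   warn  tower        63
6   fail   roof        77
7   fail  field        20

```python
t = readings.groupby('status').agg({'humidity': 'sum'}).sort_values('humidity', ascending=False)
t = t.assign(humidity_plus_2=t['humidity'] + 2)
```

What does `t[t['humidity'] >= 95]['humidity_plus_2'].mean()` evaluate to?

group by status, sum of humidity:
        humidity
status          
fail         208
ok            95
warn          88
sort by humidity descending:
        humidity
status          
fail         208
ok            95
warn          88
add column humidity_plus_2 = t['humidity'] + 2:
        humidity  humidity_plus_2
status                           
fail         208              210
ok            95               97
warn          88               90
filter rows where humidity >= 95:
        humidity  humidity_plus_2
status                           
fail         208              210
ok            95               97
Then the mean of column 'humidity_plus_2': 153.5

153.5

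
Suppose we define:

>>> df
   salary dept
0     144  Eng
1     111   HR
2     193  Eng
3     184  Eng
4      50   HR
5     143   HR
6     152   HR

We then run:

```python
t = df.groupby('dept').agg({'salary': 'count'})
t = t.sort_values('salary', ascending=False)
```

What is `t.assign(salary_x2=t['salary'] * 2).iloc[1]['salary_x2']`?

6

group by dept, count of salary:
      salary
dept        
Eng        3
HR         4
sort by salary descending:
      salary
dept        
HR         4
Eng        3
add column salary_x2 = t['salary'] * 2:
      salary  salary_x2
dept                   
HR         4          8
Eng        3          6
Then the value at position 1, column 'salary_x2': 6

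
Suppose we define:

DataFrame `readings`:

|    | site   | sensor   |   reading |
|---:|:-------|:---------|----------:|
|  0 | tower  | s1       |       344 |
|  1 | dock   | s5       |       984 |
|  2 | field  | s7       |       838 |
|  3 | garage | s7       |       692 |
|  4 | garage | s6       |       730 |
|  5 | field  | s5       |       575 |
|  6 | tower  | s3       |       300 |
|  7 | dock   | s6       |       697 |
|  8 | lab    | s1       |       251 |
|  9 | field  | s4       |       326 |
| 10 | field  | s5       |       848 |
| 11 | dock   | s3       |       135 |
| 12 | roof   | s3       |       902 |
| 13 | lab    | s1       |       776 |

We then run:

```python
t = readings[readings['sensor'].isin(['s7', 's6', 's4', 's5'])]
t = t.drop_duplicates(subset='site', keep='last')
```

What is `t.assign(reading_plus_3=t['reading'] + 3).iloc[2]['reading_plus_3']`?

filter rows where sensor in ['s7', 's6', 's4', 's5']:
      site sensor  reading
1     dock     s5      984
2    field     s7      838
3   garage     s7      692
4   garage     s6      730
5    field     s5      575
7     dock     s6      697
9    field     s4      326
10   field     s5      848
drop duplicate site (keep=last):
      site sensor  reading
4   garage     s6      730
7     dock     s6      697
10   field     s5      848
add column reading_plus_3 = t['reading'] + 3:
      site sensor  reading  reading_plus_3
4   garage     s6      730             733
7     dock     s6      697             700
10   field     s5      848             851
The value at position 2, column 'reading_plus_3' is 851.

851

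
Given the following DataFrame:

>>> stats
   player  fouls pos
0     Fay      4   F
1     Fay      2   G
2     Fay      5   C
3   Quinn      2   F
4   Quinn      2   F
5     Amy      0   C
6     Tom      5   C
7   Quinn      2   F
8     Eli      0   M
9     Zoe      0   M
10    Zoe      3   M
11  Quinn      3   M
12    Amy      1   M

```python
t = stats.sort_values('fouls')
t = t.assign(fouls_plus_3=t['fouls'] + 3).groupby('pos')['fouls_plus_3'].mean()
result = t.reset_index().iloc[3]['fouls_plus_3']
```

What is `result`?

4.4

sort by fouls:
   player  fouls pos
5     Amy      0   C
8     Eli      0   M
9     Zoe      0   M
12    Amy      1   M
1     Fay      2   G
3   Quinn      2   F
4   Quinn      2   F
7   Quinn      2   F
10    Zoe      3   M
11  Quinn      3   M
0     Fay      4   F
2     Fay      5   C
6     Tom      5   C
add column fouls_plus_3 = t['fouls'] + 3:
   player  fouls pos  fouls_plus_3
5     Amy      0   C             3
8     Eli      0   M             3
9     Zoe      0   M             3
12    Amy      1   M             4
1     Fay      2   G             5
3   Quinn      2   F             5
4   Quinn      2   F             5
7   Quinn      2   F             5
10    Zoe      3   M             6
11  Quinn      3   M             6
0     Fay      4   F             7
2     Fay      5   C             8
6     Tom      5   C             8
group by pos, mean of fouls_plus_3:
pos
C    6.333333
F    5.500000
G    5.000000
M    4.400000
Name: fouls_plus_3, dtype: float64
reset_index():
  pos  fouls_plus_3
0   C      6.333333
1   F      5.500000
2   G      5.000000
3   M      4.400000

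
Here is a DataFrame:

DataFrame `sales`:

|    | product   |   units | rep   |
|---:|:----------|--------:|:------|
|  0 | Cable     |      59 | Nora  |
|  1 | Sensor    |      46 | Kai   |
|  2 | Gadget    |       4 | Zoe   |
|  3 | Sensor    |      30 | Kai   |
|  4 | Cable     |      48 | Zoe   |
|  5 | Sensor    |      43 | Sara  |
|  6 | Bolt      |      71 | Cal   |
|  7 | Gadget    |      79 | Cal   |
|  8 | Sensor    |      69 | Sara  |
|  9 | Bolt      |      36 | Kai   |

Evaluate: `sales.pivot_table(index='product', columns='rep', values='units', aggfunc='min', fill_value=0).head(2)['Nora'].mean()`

pivot: rows=product, cols=rep, min(units):
rep      Cal  Kai  Nora  Sara  Zoe
product                           
Bolt      71   36     0     0    0
Cable      0    0    59     0   48
Gadget    79    0     0     0    4
Sensor     0   30     0    43    0
take first 2 rows:
rep      Cal  Kai  Nora  Sara  Zoe
product                           
Bolt      71   36     0     0    0
Cable      0    0    59     0   48
Finally, mean of column 'Nora' = 29.5.

29.5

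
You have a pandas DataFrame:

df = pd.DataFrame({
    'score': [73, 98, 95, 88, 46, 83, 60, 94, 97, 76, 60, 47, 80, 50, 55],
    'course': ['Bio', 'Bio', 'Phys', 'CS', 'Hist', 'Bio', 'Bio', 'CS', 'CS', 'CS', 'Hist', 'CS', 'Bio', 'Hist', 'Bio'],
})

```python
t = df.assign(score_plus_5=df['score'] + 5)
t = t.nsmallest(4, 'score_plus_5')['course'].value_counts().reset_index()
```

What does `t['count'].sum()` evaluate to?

4

add column score_plus_5 = df['score'] + 5:
    score course  score_plus_5
0      73    Bio            78
1      98    Bio           103
2      95   Phys           100
3      88     CS            93
4      46   Hist            51
5      83    Bio            88
6      60    Bio            65
7      94     CS            99
8      97     CS           102
9      76     CS            81
10     60   Hist            65
11     47     CS            52
12     80    Bio            85
13     50   Hist            55
14     55    Bio            60
take 4 rows with smallest score_plus_5:
    score course  score_plus_5
4      46   Hist            51
11     47     CS            52
13     50   Hist            55
14     55    Bio            60
value_counts of course:
course
Hist    2
CS      1
Bio     1
Name: count, dtype: int64
reset_index():
  course  count
0   Hist      2
1     CS      1
2    Bio      1
sum of column 'count' → 4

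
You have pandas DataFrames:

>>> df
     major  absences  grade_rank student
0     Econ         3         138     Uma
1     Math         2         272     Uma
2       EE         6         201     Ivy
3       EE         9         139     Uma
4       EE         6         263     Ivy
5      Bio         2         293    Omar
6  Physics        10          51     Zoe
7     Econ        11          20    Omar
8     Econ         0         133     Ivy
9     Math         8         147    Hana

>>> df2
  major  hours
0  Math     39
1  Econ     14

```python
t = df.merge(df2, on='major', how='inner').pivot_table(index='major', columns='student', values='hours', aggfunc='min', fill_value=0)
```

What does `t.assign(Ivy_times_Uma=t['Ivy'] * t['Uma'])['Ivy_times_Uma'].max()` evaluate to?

196

merge on 'major' (how='inner') → 5 rows:
  major  absences  grade_rank student  hours
0  Econ         3         138     Uma     14
1  Math         2         272     Uma     39
2  Econ        11          20    Omar     14
3  Econ         0         133     Ivy     14
4  Math         8         147    Hana     39
pivot: rows=major, cols=student, min(hours):
student  Hana  Ivy  Omar  Uma
major                        
Econ        0   14    14   14
Math       39    0     0   39
add column Ivy_times_Uma = t['Ivy'] * t['Uma']:
student  Hana  Ivy  Omar  Uma  Ivy_times_Uma
major                                       
Econ        0   14    14   14            196
Math       39    0     0   39              0
Hence 196.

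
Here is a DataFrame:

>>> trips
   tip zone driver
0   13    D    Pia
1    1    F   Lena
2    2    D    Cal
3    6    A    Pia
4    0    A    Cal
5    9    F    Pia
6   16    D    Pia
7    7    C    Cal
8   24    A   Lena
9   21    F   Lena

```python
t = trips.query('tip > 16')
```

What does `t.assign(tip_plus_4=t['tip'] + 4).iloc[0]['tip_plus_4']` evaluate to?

28

filter rows where tip > 16:
   tip zone driver
8   24    A   Lena
9   21    F   Lena
add column tip_plus_4 = t['tip'] + 4:
   tip zone driver  tip_plus_4
8   24    A   Lena          28
9   21    F   Lena          25
Finally, value at position 0, column 'tip_plus_4' = 28.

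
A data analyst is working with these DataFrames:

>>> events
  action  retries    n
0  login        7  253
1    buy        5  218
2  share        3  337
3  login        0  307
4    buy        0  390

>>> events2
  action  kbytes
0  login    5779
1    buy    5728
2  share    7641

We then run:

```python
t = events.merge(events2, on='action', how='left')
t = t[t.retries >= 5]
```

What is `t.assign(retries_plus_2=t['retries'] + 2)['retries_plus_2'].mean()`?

8.0

merge on 'action' (how='left') → 5 rows:
  action  retries    n  kbytes
0  login        7  253    5779
1    buy        5  218    5728
2  share        3  337    7641
3  login        0  307    5779
4    buy        0  390    5728
filter rows where retries >= 5:
  action  retries    n  kbytes
0  login        7  253    5779
1    buy        5  218    5728
add column retries_plus_2 = t['retries'] + 2:
  action  retries    n  kbytes  retries_plus_2
0  login        7  253    5779               9
1    buy        5  218    5728               7
Taking the mean of column 'retries_plus_2' gives 8.0.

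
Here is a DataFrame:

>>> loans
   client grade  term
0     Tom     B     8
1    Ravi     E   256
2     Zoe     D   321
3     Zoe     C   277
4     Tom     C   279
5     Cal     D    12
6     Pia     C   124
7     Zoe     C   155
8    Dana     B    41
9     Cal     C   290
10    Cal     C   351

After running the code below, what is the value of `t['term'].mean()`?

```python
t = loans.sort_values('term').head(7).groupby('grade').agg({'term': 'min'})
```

100.0

sort by term:
   client grade  term
0     Tom     B     8
5     Cal     D    12
8    Dana     B    41
6     Pia     C   124
7     Zoe     C   155
1    Ravi     E   256
3     Zoe     C   277
4     Tom     C   279
9     Cal     C   290
2     Zoe     D   321
10    Cal     C   351
take first 7 rows:
  client grade  term
0    Tom     B     8
5    Cal     D    12
8   Dana     B    41
6    Pia     C   124
7    Zoe     C   155
1   Ravi     E   256
3    Zoe     C   277
group by grade, min of term:
       term
grade      
B         8
C       124
D        12
E       256
Reading off the mean of column 'term', we get 100.0.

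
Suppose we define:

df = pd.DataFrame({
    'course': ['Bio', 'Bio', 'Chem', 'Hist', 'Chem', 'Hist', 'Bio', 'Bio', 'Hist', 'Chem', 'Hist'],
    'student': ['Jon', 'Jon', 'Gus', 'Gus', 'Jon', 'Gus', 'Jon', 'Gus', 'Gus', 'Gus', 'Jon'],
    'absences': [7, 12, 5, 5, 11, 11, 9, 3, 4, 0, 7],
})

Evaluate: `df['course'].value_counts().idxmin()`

value_counts of course:
course
Bio     4
Hist    4
Chem    3
Name: count, dtype: int64

Chem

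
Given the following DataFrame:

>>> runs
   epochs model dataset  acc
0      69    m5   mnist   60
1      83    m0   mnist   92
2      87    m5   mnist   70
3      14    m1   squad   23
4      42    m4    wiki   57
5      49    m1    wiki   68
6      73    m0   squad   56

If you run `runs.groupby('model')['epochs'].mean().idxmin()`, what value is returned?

group by model, mean of epochs:
model
m0    78.0
m1    31.5
m4    42.0
m5    78.0
Name: epochs, dtype: float64
So idxmin() = m1.

m1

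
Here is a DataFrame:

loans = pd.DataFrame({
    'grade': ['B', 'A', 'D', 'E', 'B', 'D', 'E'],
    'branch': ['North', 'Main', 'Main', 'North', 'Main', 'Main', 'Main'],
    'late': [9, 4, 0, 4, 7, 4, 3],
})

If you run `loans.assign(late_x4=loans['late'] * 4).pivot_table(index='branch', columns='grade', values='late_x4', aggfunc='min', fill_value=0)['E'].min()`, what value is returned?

add column late_x4 = loans['late'] * 4:
  grade branch  late  late_x4
0     B  North     9       36
1     A   Main     4       16
2     D   Main     0        0
3     E  North     4       16
4     B   Main     7       28
5     D   Main     4       16
6     E   Main     3       12
pivot: rows=branch, cols=grade, min(late_x4):
grade    A   B  D   E
branch               
Main    16  28  0  12
North    0  36  0  16

12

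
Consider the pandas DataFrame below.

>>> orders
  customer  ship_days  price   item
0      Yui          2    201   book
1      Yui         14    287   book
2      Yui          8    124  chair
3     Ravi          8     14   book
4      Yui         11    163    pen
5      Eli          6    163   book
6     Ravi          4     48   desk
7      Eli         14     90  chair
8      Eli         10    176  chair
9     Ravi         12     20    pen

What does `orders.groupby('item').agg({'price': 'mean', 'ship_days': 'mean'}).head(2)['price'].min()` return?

group by item: mean(price), mean(ship_days):
        price  ship_days
item                    
book   166.25   7.500000
chair  130.00  10.666667
desk    48.00   4.000000
pen     91.50  11.500000
take first 2 rows:
        price  ship_days
item                    
book   166.25   7.500000
chair  130.00  10.666667
Reading off the min of column 'price', we get 130.0.

130.0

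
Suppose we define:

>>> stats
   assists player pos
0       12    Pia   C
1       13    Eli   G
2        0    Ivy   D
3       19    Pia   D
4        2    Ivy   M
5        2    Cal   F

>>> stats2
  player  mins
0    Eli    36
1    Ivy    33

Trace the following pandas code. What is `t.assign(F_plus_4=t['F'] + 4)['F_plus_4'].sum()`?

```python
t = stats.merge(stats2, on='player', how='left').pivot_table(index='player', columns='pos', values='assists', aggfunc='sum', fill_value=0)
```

18

merge on 'player' (how='left') → 6 rows:
   assists player pos  mins
0       12    Pia   C   NaN
1       13    Eli   G  36.0
2        0    Ivy   D  33.0
3       19    Pia   D   NaN
4        2    Ivy   M  33.0
5        2    Cal   F   NaN
pivot: rows=player, cols=pos, sum(assists):
pos      C   D  F   G  M
player                  
Cal      0   0  2   0  0
Eli      0   0  0  13  0
Ivy      0   0  0   0  2
Pia     12  19  0   0  0
add column F_plus_4 = t['F'] + 4:
pos      C   D  F   G  M  F_plus_4
player                            
Cal      0   0  2   0  0         6
Eli      0   0  0  13  0         4
Ivy      0   0  0   0  2         4
Pia     12  19  0   0  0         4
So sum() = 18.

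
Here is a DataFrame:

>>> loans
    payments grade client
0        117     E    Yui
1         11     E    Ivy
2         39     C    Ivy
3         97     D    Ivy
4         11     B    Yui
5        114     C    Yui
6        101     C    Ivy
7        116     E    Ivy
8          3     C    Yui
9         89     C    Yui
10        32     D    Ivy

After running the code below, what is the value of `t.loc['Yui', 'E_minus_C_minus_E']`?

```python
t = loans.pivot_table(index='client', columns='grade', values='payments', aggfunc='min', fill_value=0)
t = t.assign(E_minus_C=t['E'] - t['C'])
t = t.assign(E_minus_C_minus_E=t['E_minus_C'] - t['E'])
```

-3

pivot: rows=client, cols=grade, min(payments):
grade    B   C   D    E
client                 
Ivy      0  39  32   11
Yui     11   3   0  117
add column E_minus_C = t['E'] - t['C']:
grade    B   C   D    E  E_minus_C
client                            
Ivy      0  39  32   11        -28
Yui     11   3   0  117        114
add column E_minus_C_minus_E = t['E_minus_C'] - t['E']:
grade    B   C   D    E  E_minus_C  E_minus_C_minus_E
client                                               
Ivy      0  39  32   11        -28                -39
Yui     11   3   0  117        114                 -3
Finally, value at row 'Yui', column 'E_minus_C_minus_E' = -3.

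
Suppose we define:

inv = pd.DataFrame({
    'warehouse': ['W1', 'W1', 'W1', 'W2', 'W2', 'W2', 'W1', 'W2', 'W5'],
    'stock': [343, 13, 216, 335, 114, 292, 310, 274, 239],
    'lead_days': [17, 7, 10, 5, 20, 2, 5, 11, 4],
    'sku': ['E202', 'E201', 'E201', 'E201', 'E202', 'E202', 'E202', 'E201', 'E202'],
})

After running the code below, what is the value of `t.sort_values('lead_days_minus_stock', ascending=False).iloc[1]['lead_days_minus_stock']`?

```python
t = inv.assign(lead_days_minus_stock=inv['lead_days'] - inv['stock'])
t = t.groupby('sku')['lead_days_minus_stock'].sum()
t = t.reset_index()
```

add column lead_days_minus_stock = inv['lead_days'] - inv['stock']:
  warehouse  stock  lead_days   sku  lead_days_minus_stock
0        W1    343         17  E202                   -326
1        W1     13          7  E201                     -6
2        W1    216         10  E201                   -206
3        W2    335          5  E201                   -330
4        W2    114         20  E202                    -94
5        W2    292          2  E202                   -290
6        W1    310          5  E202                   -305
7        W2    274         11  E201                   -263
8        W5    239          4  E202                   -235
group by sku, sum of lead_days_minus_stock:
sku
E201    -805
E202   -1250
Name: lead_days_minus_stock, dtype: int64
reset_index():
    sku  lead_days_minus_stock
0  E201                   -805
1  E202                  -1250
sort by lead_days_minus_stock descending:
    sku  lead_days_minus_stock
0  E201                   -805
1  E202                  -1250
The value at position 1, column 'lead_days_minus_stock' is -1250.

-1250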